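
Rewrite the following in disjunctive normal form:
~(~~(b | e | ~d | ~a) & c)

(~b & ~e & d & a) | ~c

~(~~(b | e | ~d | ~a) & c)
≡ ~~~(b | e | ~d | ~a) | ~c   — De Morgan
≡ ~(b | e | ~d | ~a) | ~c   — double negation
≡ (~b & ~e & ~~d & ~~a) | ~c   — De Morgan
≡ (~b & ~e & d & ~~a) | ~c   — double negation
≡ (~b & ~e & d & a) | ~c   — double negation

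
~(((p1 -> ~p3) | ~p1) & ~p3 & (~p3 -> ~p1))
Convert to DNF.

p3 | (~p3 & p1)

~(((p1 -> ~p3) | ~p1) & ~p3 & (~p3 -> ~p1))
⇔ ~((~p1 | ~p3 | ~p1) & ~p3 & (~p3 -> ~p1))   [eliminate ->]
⇔ ~((~p1 | ~p3 | ~p1) & ~p3 & (~~p3 | ~p1))   [eliminate ->]
⇔ ~(~p1 | ~p3 | ~p1) | ~~p3 | ~(~~p3 | ~p1)   [De Morgan]
⇔ (~~p1 & ~~p3 & ~~p1) | ~~p3 | ~(~~p3 | ~p1)   [De Morgan]
⇔ (p1 & ~~p3 & ~~p1) | ~~p3 | ~(~~p3 | ~p1)   [double negation]
⇔ (p1 & p3 & ~~p1) | ~~p3 | ~(~~p3 | ~p1)   [double negation]
⇔ (p1 & p3 & p1) | ~~p3 | ~(~~p3 | ~p1)   [double negation]
⇔ (p1 & p3 & p1) | p3 | ~(~~p3 | ~p1)   [double negation]
⇔ (p1 & p3 & p1) | p3 | (~~~p3 & ~~p1)   [De Morgan]
⇔ (p1 & p3 & p1) | p3 | (~p3 & ~~p1)   [double negation]
⇔ (p1 & p3 & p1) | p3 | (~p3 & p1)   [double negation]
⇔ p3 | (~p3 & p1)   [simplify]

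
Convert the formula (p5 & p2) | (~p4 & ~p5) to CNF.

(p5 & p2) | (~p4 & ~p5)
≡ (p5 | ~p4) & (p5 | ~p5) & (p2 | ~p4) & (p2 | ~p5)   (distribute | over &)
≡ (p5 | ~p4) & (p2 | ~p4) & (p2 | ~p5)   (simplify)

(p5 | ~p4) & (p2 | ~p4) & (p2 | ~p5)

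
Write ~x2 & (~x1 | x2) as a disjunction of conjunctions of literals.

~x2 & ~x1

~x2 & (~x1 | x2)
= (~x2 & ~x1) | (~x2 & x2)   (distribute & over |)
= ~x2 & ~x1   (simplify)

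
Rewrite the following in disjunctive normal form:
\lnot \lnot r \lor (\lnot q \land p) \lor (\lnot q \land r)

r \lor (\lnot q \land p)

\lnot \lnot r \lor (\lnot q \land p) \lor (\lnot q \land r)
⇔ r \lor (\lnot q \land p) \lor (\lnot q \land r)   [double negation]
⇔ r \lor (\lnot q \land p)   [simplify]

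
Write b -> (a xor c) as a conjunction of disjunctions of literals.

(~b | a | c) & (~b | ~a | ~c)

b -> (a xor c)
≡ ~b | (a xor c)   [eliminate ->]
≡ ~b | ((a | c) & ~(a & c))   [expand xor]
≡ ~b | ((a | c) & (~a | ~c))   [De Morgan]
≡ (~b | a | c) & (~b | ~a | ~c)   [distribute | over &]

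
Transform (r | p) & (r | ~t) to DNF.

r | (p & ~t)

(r | p) & (r | ~t)
= (r & r) | (r & ~t) | (p & r) | (p & ~t)
= r | (p & ~t)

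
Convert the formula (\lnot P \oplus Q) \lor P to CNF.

(\lnot P \oplus Q) \lor P
≡ ((\lnot P \lor Q) \land \lnot (\lnot P \land Q)) \lor P   — expand \oplus
≡ ((\lnot P \lor Q) \land (\lnot \lnot P \lor \lnot Q)) \lor P   — De Morgan
≡ ((\lnot P \lor Q) \land (P \lor \lnot Q)) \lor P   — double negation
≡ (\lnot P \lor Q \lor P) \land (P \lor \lnot Q \lor P)   — distribute \lor over \land
≡ P \lor \lnot Q   — simplify

P \lor \lnot Q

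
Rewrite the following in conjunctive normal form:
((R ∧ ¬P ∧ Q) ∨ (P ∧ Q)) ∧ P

((R ∧ ¬P ∧ Q) ∨ (P ∧ Q)) ∧ P
≡ (R ∨ P) ∧ (R ∨ Q) ∧ (¬P ∨ P) ∧ (¬P ∨ Q) ∧ (Q ∨ P) ∧ (Q ∨ Q) ∧ P   [distribute ∨ over ∧]
≡ Q ∧ P   [simplify]

Q ∧ P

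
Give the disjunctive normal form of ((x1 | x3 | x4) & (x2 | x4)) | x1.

((x1 | x3 | x4) & (x2 | x4)) | x1
⇔ (x1 & x2) | (x1 & x4) | (x3 & x2) | (x3 & x4) | (x4 & x2) | (x4 & x4) | x1   [distribute & over |]
⇔ (x3 & x2) | x4 | x1   [simplify]

(x3 & x2) | x4 | x1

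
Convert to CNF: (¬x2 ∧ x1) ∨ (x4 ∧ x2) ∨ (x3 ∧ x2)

(¬x2 ∧ x1) ∨ (x4 ∧ x2) ∨ (x3 ∧ x2)
≡ (¬x2 ∨ x4 ∨ x3) ∧ (¬x2 ∨ x4 ∨ x2) ∧ (¬x2 ∨ x2 ∨ x3) ∧ (¬x2 ∨ x2 ∨ x2) ∧ (x1 ∨ x4 ∨ x3) ∧ (x1 ∨ x4 ∨ x2) ∧ (x1 ∨ x2 ∨ x3) ∧ (x1 ∨ x2 ∨ x2)   (distribute ∨ over ∧)
≡ (¬x2 ∨ x4 ∨ x3) ∧ (x1 ∨ x4 ∨ x3) ∧ (x1 ∨ x2)   (simplify)

(¬x2 ∨ x4 ∨ x3) ∧ (x1 ∨ x4 ∨ x3) ∧ (x1 ∨ x2)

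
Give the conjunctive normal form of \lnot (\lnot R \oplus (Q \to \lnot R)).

Q \lor \lnot R

\lnot (\lnot R \oplus (Q \to \lnot R))
≡ \lnot ((\lnot R \lor (Q \to \lnot R)) \land \lnot (\lnot R \land (Q \to \lnot R)))   (expand \oplus)
≡ \lnot ((\lnot R \lor \lnot Q \lor \lnot R) \land \lnot (\lnot R \land (Q \to \lnot R)))   (eliminate \to)
≡ \lnot ((\lnot R \lor \lnot Q \lor \lnot R) \land \lnot (\lnot R \land (\lnot Q \lor \lnot R)))   (eliminate \to)
≡ \lnot (\lnot R \lor \lnot Q \lor \lnot R) \lor \lnot \lnot (\lnot R \land (\lnot Q \lor \lnot R))   (De Morgan)
≡ (\lnot \lnot R \land \lnot \lnot Q \land \lnot \lnot R) \lor \lnot \lnot (\lnot R \land (\lnot Q \lor \lnot R))   (De Morgan)
≡ (R \land \lnot \lnot Q \land \lnot \lnot R) \lor \lnot \lnot (\lnot R \land (\lnot Q \lor \lnot R))   (double negation)
≡ (R \land Q \land \lnot \lnot R) \lor \lnot \lnot (\lnot R \land (\lnot Q \lor \lnot R))   (double negation)
≡ (R \land Q \land R) \lor \lnot \lnot (\lnot R \land (\lnot Q \lor \lnot R))   (double negation)
≡ (R \land Q \land R) \lor (\lnot R \land (\lnot Q \lor \lnot R))   (double negation)
≡ (R \lor \lnot R) \land (R \lor \lnot Q \lor \lnot R) \land (Q \lor \lnot R) \land (Q \lor \lnot Q \lor \lnot R) \land (R \lor \lnot R) \land (R \lor \lnot Q \lor \lnot R)   (distribute \lor over \land)
≡ Q \lor \lnot R   (simplify)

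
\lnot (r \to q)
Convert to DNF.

\lnot (r \to q)
= \lnot (\lnot r \lor q)   — eliminate \to
= \lnot \lnot r \land \lnot q   — De Morgan
= r \land \lnot q   — double negation

r \land \lnot q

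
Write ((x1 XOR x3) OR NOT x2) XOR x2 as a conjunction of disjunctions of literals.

(NOT x1 OR x3 OR NOT x2) AND (NOT x3 OR x1 OR NOT x2)

((x1 XOR x3) OR NOT x2) XOR x2
⇔ ((x1 XOR x3) OR NOT x2 OR x2) AND NOT (((x1 XOR x3) OR NOT x2) AND x2)   — expand XOR
⇔ (((x1 OR x3) AND NOT (x1 AND x3)) OR NOT x2 OR x2) AND NOT (((x1 XOR x3) OR NOT x2) AND x2)   — expand XOR
⇔ (((x1 OR x3) AND NOT (x1 AND x3)) OR NOT x2 OR x2) AND NOT ((((x1 OR x3) AND NOT (x1 AND x3)) OR NOT x2) AND x2)   — expand XOR
⇔ (((x1 OR x3) AND (NOT x1 OR NOT x3)) OR NOT x2 OR x2) AND NOT ((((x1 OR x3) AND NOT (x1 AND x3)) OR NOT x2) AND x2)   — De Morgan
⇔ (((x1 OR x3) AND (NOT x1 OR NOT x3)) OR NOT x2 OR x2) AND (NOT (((x1 OR x3) AND NOT (x1 AND x3)) OR NOT x2) OR NOT x2)   — De Morgan
⇔ (((x1 OR x3) AND (NOT x1 OR NOT x3)) OR NOT x2 OR x2) AND ((NOT ((x1 OR x3) AND NOT (x1 AND x3)) AND NOT NOT x2) OR NOT x2)   — De Morgan
⇔ (((x1 OR x3) AND (NOT x1 OR NOT x3)) OR NOT x2 OR x2) AND (((NOT (x1 OR x3) OR NOT NOT (x1 AND x3)) AND NOT NOT x2) OR NOT x2)   — De Morgan
⇔ (((x1 OR x3) AND (NOT x1 OR NOT x3)) OR NOT x2 OR x2) AND ((((NOT x1 AND NOT x3) OR NOT NOT (x1 AND x3)) AND NOT NOT x2) OR NOT x2)   — De Morgan
⇔ (((x1 OR x3) AND (NOT x1 OR NOT x3)) OR NOT x2 OR x2) AND ((((NOT x1 AND NOT x3) OR (x1 AND x3)) AND NOT NOT x2) OR NOT x2)   — double negation
⇔ (((x1 OR x3) AND (NOT x1 OR NOT x3)) OR NOT x2 OR x2) AND ((((NOT x1 AND NOT x3) OR (x1 AND x3)) AND x2) OR NOT x2)   — double negation
⇔ (x1 OR x3 OR NOT x2 OR x2) AND (NOT x1 OR NOT x3 OR NOT x2 OR x2) AND (NOT x1 OR x1 OR NOT x2) AND (NOT x1 OR x3 OR NOT x2) AND (NOT x3 OR x1 OR NOT x2) AND (NOT x3 OR x3 OR NOT x2) AND (x2 OR NOT x2)   — distribute OR over AND
⇔ (NOT x1 OR x3 OR NOT x2) AND (NOT x3 OR x1 OR NOT x2)   — simplify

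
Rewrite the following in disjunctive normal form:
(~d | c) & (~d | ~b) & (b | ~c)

(~d | c) & (~d | ~b) & (b | ~c)
= (~d & ~d & b) | (~d & ~d & ~c) | (~d & ~b & b) | (~d & ~b & ~c) | (c & ~d & b) | (c & ~d & ~c) | (c & ~b & b) | (c & ~b & ~c)   — distribute & over |
= (~d & b) | (~d & ~c)   — simplify

(~d & b) | (~d & ~c)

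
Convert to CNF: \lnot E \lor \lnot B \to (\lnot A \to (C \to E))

E \lor A \lor \lnot C

\lnot E \lor \lnot B \to (\lnot A \to (C \to E))
≡ \lnot (\lnot E \lor \lnot B) \lor (\lnot A \to (C \to E))   (eliminate \to)
≡ \lnot (\lnot E \lor \lnot B) \lor \lnot \lnot A \lor (C \to E)   (eliminate \to)
≡ \lnot (\lnot E \lor \lnot B) \lor \lnot \lnot A \lor \lnot C \lor E   (eliminate \to)
≡ \lnot \lnot E \land \lnot \lnot B \lor \lnot \lnot A \lor \lnot C \lor E   (De Morgan)
≡ E \land \lnot \lnot B \lor \lnot \lnot A \lor \lnot C \lor E   (double negation)
≡ E \land B \lor \lnot \lnot A \lor \lnot C \lor E   (double negation)
≡ E \land B \lor A \lor \lnot C \lor E   (double negation)
≡ (E \lor A \lor \lnot C \lor E) \land (B \lor A \lor \lnot C \lor E)   (distribute \lor over \land)
≡ E \lor A \lor \lnot C   (simplify)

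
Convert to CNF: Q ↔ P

Q ↔ P
= (Q → P) ∧ (P → Q)   [eliminate ↔]
= (¬Q ∨ P) ∧ (P → Q)   [eliminate →]
= (¬Q ∨ P) ∧ (¬P ∨ Q)   [eliminate →]

(¬Q ∨ P) ∧ (¬P ∨ Q)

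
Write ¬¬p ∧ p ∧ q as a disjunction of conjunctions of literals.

p ∧ q

¬¬p ∧ p ∧ q
= p ∧ p ∧ q   — double negation
= p ∧ q   — simplify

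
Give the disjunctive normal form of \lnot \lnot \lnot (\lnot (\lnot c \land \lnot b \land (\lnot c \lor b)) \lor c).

\lnot c \land \lnot b

\lnot \lnot \lnot (\lnot (\lnot c \land \lnot b \land (\lnot c \lor b)) \lor c)
≡ \lnot (\lnot (\lnot c \land \lnot b \land (\lnot c \lor b)) \lor c)   [double negation]
≡ \lnot \lnot (\lnot c \land \lnot b \land (\lnot c \lor b)) \land \lnot c   [De Morgan]
≡ \lnot c \land \lnot b \land (\lnot c \lor b) \land \lnot c   [double negation]
≡ (\lnot c \land \lnot b \land \lnot c \land \lnot c) \lor (\lnot c \land \lnot b \land b \land \lnot c)   [distribute \land over \lor]
≡ \lnot c \land \lnot b   [simplify]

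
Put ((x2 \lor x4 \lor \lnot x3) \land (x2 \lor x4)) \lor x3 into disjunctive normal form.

x2 \lor x4 \lor x3

((x2 \lor x4 \lor \lnot x3) \land (x2 \lor x4)) \lor x3
⇔ (x2 \land x2) \lor (x2 \land x4) \lor (x4 \land x2) \lor (x4 \land x4) \lor (\lnot x3 \land x2) \lor (\lnot x3 \land x4) \lor x3   (distribute \land over \lor)
⇔ x2 \lor x4 \lor x3   (simplify)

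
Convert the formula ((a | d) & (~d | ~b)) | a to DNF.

(d & ~b) | a

((a | d) & (~d | ~b)) | a
≡ (a & ~d) | (a & ~b) | (d & ~d) | (d & ~b) | a   [distribute & over |]
≡ (d & ~b) | a   [simplify]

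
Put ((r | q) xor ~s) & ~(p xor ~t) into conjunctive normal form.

((r | q) xor ~s) & ~(p xor ~t)
≡ (r | q | ~s) & ~((r | q) & ~s) & ~(p xor ~t)   [expand xor]
≡ (r | q | ~s) & ~((r | q) & ~s) & ~((p | ~t) & ~(p & ~t))   [expand xor]
≡ (r | q | ~s) & (~(r | q) | ~~s) & ~((p | ~t) & ~(p & ~t))   [De Morgan]
≡ (r | q | ~s) & ((~r & ~q) | ~~s) & ~((p | ~t) & ~(p & ~t))   [De Morgan]
≡ (r | q | ~s) & ((~r & ~q) | s) & ~((p | ~t) & ~(p & ~t))   [double negation]
≡ (r | q | ~s) & ((~r & ~q) | s) & (~(p | ~t) | ~~(p & ~t))   [De Morgan]
≡ (r | q | ~s) & ((~r & ~q) | s) & ((~p & ~~t) | ~~(p & ~t))   [De Morgan]
≡ (r | q | ~s) & ((~r & ~q) | s) & ((~p & t) | ~~(p & ~t))   [double negation]
≡ (r | q | ~s) & ((~r & ~q) | s) & ((~p & t) | (p & ~t))   [double negation]
≡ (r | q | ~s) & (~r | s) & (~q | s) & (~p | p) & (~p | ~t) & (t | p) & (t | ~t)   [distribute | over &]
≡ (r | q | ~s) & (~r | s) & (~q | s) & (~p | ~t) & (t | p)   [simplify]

(r | q | ~s) & (~r | s) & (~q | s) & (~p | ~t) & (t | p)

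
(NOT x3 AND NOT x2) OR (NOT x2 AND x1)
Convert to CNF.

(NOT x3 AND NOT x2) OR (NOT x2 AND x1)
≡ (NOT x3 OR NOT x2) AND (NOT x3 OR x1) AND (NOT x2 OR NOT x2) AND (NOT x2 OR x1)
≡ (NOT x3 OR x1) AND NOT x2

(NOT x3 OR x1) AND NOT x2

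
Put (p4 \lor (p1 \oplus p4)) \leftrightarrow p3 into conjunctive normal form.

(p4 \lor (p1 \oplus p4)) \leftrightarrow p3
= ((p4 \lor (p1 \oplus p4)) \to p3) \land (p3 \to (p4 \lor (p1 \oplus p4)))   [eliminate \leftrightarrow]
= (\lnot (p4 \lor (p1 \oplus p4)) \lor p3) \land (p3 \to (p4 \lor (p1 \oplus p4)))   [eliminate \to]
= (\lnot (p4 \lor ((p1 \lor p4) \land \lnot (p1 \land p4))) \lor p3) \land (p3 \to (p4 \lor (p1 \oplus p4)))   [expand \oplus]
= (\lnot (p4 \lor ((p1 \lor p4) \land \lnot (p1 \land p4))) \lor p3) \land (\lnot p3 \lor p4 \lor (p1 \oplus p4))   [eliminate \to]
= (\lnot (p4 \lor ((p1 \lor p4) \land \lnot (p1 \land p4))) \lor p3) \land (\lnot p3 \lor p4 \lor ((p1 \lor p4) \land \lnot (p1 \land p4)))   [expand \oplus]
= ((\lnot p4 \land \lnot ((p1 \lor p4) \land \lnot (p1 \land p4))) \lor p3) \land (\lnot p3 \lor p4 \lor ((p1 \lor p4) \land \lnot (p1 \land p4)))   [De Morgan]
= ((\lnot p4 \land (\lnot (p1 \lor p4) \lor \lnot \lnot (p1 \land p4))) \lor p3) \land (\lnot p3 \lor p4 \lor ((p1 \lor p4) \land \lnot (p1 \land p4)))   [De Morgan]
= ((\lnot p4 \land ((\lnot p1 \land \lnot p4) \lor \lnot \lnot (p1 \land p4))) \lor p3) \land (\lnot p3 \lor p4 \lor ((p1 \lor p4) \land \lnot (p1 \land p4)))   [De Morgan]
= ((\lnot p4 \land ((\lnot p1 \land \lnot p4) \lor (p1 \land p4))) \lor p3) \land (\lnot p3 \lor p4 \lor ((p1 \lor p4) \land \lnot (p1 \land p4)))   [double negation]
= ((\lnot p4 \land ((\lnot p1 \land \lnot p4) \lor (p1 \land p4))) \lor p3) \land (\lnot p3 \lor p4 \lor ((p1 \lor p4) \land (\lnot p1 \lor \lnot p4)))   [De Morgan]
= (\lnot p4 \lor p3) \land (\lnot p1 \lor p1 \lor p3) \land (\lnot p1 \lor p4 \lor p3) \land (\lnot p4 \lor p1 \lor p3) \land (\lnot p4 \lor p4 \lor p3) \land (\lnot p3 \lor p4 \lor p1 \lor p4) \land (\lnot p3 \lor p4 \lor \lnot p1 \lor \lnot p4)   [distribute \lor over \land]
= (\lnot p4 \lor p3) \land (\lnot p1 \lor p4 \lor p3) \land (\lnot p3 \lor p4 \lor p1)   [simplify]

(\lnot p4 \lor p3) \land (\lnot p1 \lor p4 \lor p3) \land (\lnot p3 \lor p4 \lor p1)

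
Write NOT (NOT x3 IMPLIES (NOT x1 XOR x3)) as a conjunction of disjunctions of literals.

NOT (NOT x3 IMPLIES (NOT x1 XOR x3))
≡ NOT (NOT NOT x3 OR (NOT x1 XOR x3))
≡ NOT (NOT NOT x3 OR ((NOT x1 OR x3) AND NOT (NOT x1 AND x3)))
≡ NOT NOT NOT x3 AND NOT ((NOT x1 OR x3) AND NOT (NOT x1 AND x3))
≡ NOT x3 AND NOT ((NOT x1 OR x3) AND NOT (NOT x1 AND x3))
≡ NOT x3 AND (NOT (NOT x1 OR x3) OR NOT NOT (NOT x1 AND x3))
≡ NOT x3 AND ((NOT NOT x1 AND NOT x3) OR NOT NOT (NOT x1 AND x3))
≡ NOT x3 AND ((x1 AND NOT x3) OR NOT NOT (NOT x1 AND x3))
≡ NOT x3 AND ((x1 AND NOT x3) OR (NOT x1 AND x3))
≡ NOT x3 AND (x1 OR NOT x1) AND (x1 OR x3) AND (NOT x3 OR NOT x1) AND (NOT x3 OR x3)
≡ NOT x3 AND (x1 OR x3)

NOT x3 AND (x1 OR x3)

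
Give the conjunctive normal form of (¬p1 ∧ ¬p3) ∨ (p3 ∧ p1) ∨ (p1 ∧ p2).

(¬p1 ∨ p3 ∨ p2) ∧ (¬p3 ∨ p1)

(¬p1 ∧ ¬p3) ∨ (p3 ∧ p1) ∨ (p1 ∧ p2)
⇔ (¬p1 ∨ p3 ∨ p1) ∧ (¬p1 ∨ p3 ∨ p2) ∧ (¬p1 ∨ p1 ∨ p1) ∧ (¬p1 ∨ p1 ∨ p2) ∧ (¬p3 ∨ p3 ∨ p1) ∧ (¬p3 ∨ p3 ∨ p2) ∧ (¬p3 ∨ p1 ∨ p1) ∧ (¬p3 ∨ p1 ∨ p2)   [distribute ∨ over ∧]
⇔ (¬p1 ∨ p3 ∨ p2) ∧ (¬p3 ∨ p1)   [simplify]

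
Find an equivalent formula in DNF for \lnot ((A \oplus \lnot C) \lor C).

\lnot ((A \oplus \lnot C) \lor C)
≡ \lnot ((A \land \lnot \lnot C) \lor (\lnot A \land \lnot C) \lor C)   [expand \oplus]
≡ \lnot (A \land \lnot \lnot C) \land \lnot (\lnot A \land \lnot C) \land \lnot C   [De Morgan]
≡ (\lnot A \lor \lnot \lnot \lnot C) \land \lnot (\lnot A \land \lnot C) \land \lnot C   [De Morgan]
≡ (\lnot A \lor \lnot C) \land \lnot (\lnot A \land \lnot C) \land \lnot C   [double negation]
≡ (\lnot A \lor \lnot C) \land (\lnot \lnot A \lor \lnot \lnot C) \land \lnot C   [De Morgan]
≡ (\lnot A \lor \lnot C) \land (A \lor \lnot \lnot C) \land \lnot C   [double negation]
≡ (\lnot A \lor \lnot C) \land (A \lor C) \land \lnot C   [double negation]
≡ (\lnot A \land A \land \lnot C) \lor (\lnot A \land C \land \lnot C) \lor (\lnot C \land A \land \lnot C) \lor (\lnot C \land C \land \lnot C)   [distribute \land over \lor]
≡ \lnot C \land A   [simplify]

\lnot C \land A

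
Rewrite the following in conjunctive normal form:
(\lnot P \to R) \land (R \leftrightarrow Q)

(P \lor R) \land (\lnot R \lor Q) \land (\lnot Q \lor R)

(\lnot P \to R) \land (R \leftrightarrow Q)
≡ (\lnot \lnot P \lor R) \land (R \leftrightarrow Q)   [eliminate \to]
≡ (\lnot \lnot P \lor R) \land (R \to Q) \land (Q \to R)   [eliminate \leftrightarrow]
≡ (\lnot \lnot P \lor R) \land (\lnot R \lor Q) \land (Q \to R)   [eliminate \to]
≡ (\lnot \lnot P \lor R) \land (\lnot R \lor Q) \land (\lnot Q \lor R)   [eliminate \to]
≡ (P \lor R) \land (\lnot R \lor Q) \land (\lnot Q \lor R)   [double negation]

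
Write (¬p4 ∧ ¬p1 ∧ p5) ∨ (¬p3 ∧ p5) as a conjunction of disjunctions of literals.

(¬p4 ∨ ¬p3) ∧ (¬p1 ∨ ¬p3) ∧ p5

(¬p4 ∧ ¬p1 ∧ p5) ∨ (¬p3 ∧ p5)
≡ (¬p4 ∨ ¬p3) ∧ (¬p4 ∨ p5) ∧ (¬p1 ∨ ¬p3) ∧ (¬p1 ∨ p5) ∧ (p5 ∨ ¬p3) ∧ (p5 ∨ p5)   [distribute ∨ over ∧]
≡ (¬p4 ∨ ¬p3) ∧ (¬p1 ∨ ¬p3) ∧ p5   [simplify]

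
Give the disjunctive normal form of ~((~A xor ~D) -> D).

~((~A xor ~D) -> D)
⇔ ~(~(~A xor ~D) | D)   [eliminate ->]
⇔ ~(~((~A & ~~D) | (~~A & ~D)) | D)   [expand xor]
⇔ ~~((~A & ~~D) | (~~A & ~D)) & ~D   [De Morgan]
⇔ ((~A & ~~D) | (~~A & ~D)) & ~D   [double negation]
⇔ ((~A & D) | (~~A & ~D)) & ~D   [double negation]
⇔ ((~A & D) | (A & ~D)) & ~D   [double negation]
⇔ (~A & D & ~D) | (A & ~D & ~D)   [distribute & over |]
⇔ A & ~D   [simplify]

A & ~D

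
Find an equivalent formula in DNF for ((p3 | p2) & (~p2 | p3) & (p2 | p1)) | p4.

((p3 | p2) & (~p2 | p3) & (p2 | p1)) | p4
⇔ (p3 & ~p2 & p2) | (p3 & ~p2 & p1) | (p3 & p3 & p2) | (p3 & p3 & p1) | (p2 & ~p2 & p2) | (p2 & ~p2 & p1) | (p2 & p3 & p2) | (p2 & p3 & p1) | p4   [distribute & over |]
⇔ (p3 & p2) | (p3 & p1) | p4   [simplify]

(p3 & p2) | (p3 & p1) | p4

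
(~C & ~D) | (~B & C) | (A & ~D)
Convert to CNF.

(~C | ~B | A) & (~D | ~B) & (~D | C)

(~C & ~D) | (~B & C) | (A & ~D)
≡ (~C | ~B | A) & (~C | ~B | ~D) & (~C | C | A) & (~C | C | ~D) & (~D | ~B | A) & (~D | ~B | ~D) & (~D | C | A) & (~D | C | ~D)   [distribute | over &]
≡ (~C | ~B | A) & (~D | ~B) & (~D | C)   [simplify]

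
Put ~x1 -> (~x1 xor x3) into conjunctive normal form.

~x1 -> (~x1 xor x3)
= ~~x1 | (~x1 xor x3)   (eliminate ->)
= ~~x1 | ((~x1 | x3) & ~(~x1 & x3))   (expand xor)
= x1 | ((~x1 | x3) & ~(~x1 & x3))   (double negation)
= x1 | ((~x1 | x3) & (~~x1 | ~x3))   (De Morgan)
= x1 | ((~x1 | x3) & (x1 | ~x3))   (double negation)
= (x1 | ~x1 | x3) & (x1 | x1 | ~x3)   (distribute | over &)
= x1 | ~x3   (simplify)

x1 | ~x3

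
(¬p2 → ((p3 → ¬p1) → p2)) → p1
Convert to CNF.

(¬p2 → ((p3 → ¬p1) → p2)) → p1
≡ ¬(¬p2 → ((p3 → ¬p1) → p2)) ∨ p1   [eliminate →]
≡ ¬(¬¬p2 ∨ ((p3 → ¬p1) → p2)) ∨ p1   [eliminate →]
≡ ¬(¬¬p2 ∨ ¬(p3 → ¬p1) ∨ p2) ∨ p1   [eliminate →]
≡ ¬(¬¬p2 ∨ ¬(¬p3 ∨ ¬p1) ∨ p2) ∨ p1   [eliminate →]
≡ (¬¬¬p2 ∧ ¬¬(¬p3 ∨ ¬p1) ∧ ¬p2) ∨ p1   [De Morgan]
≡ (¬p2 ∧ ¬¬(¬p3 ∨ ¬p1) ∧ ¬p2) ∨ p1   [double negation]
≡ (¬p2 ∧ (¬p3 ∨ ¬p1) ∧ ¬p2) ∨ p1   [double negation]
≡ (¬p2 ∨ p1) ∧ (¬p3 ∨ ¬p1 ∨ p1) ∧ (¬p2 ∨ p1)   [distribute ∨ over ∧]
≡ ¬p2 ∨ p1   [simplify]

¬p2 ∨ p1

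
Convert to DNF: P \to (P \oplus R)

\lnot P \lor (P \land \lnot R)

P \to (P \oplus R)
= \lnot P \lor (P \oplus R)   [eliminate \to]
= \lnot P \lor (P \land \lnot R) \lor (\lnot P \land R)   [expand \oplus]
= \lnot P \lor (P \land \lnot R)   [simplify]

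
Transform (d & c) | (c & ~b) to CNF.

(d & c) | (c & ~b)
= (d | c) & (d | ~b) & (c | c) & (c | ~b)   [distribute | over &]
= (d | ~b) & c   [simplify]

(d | ~b) & c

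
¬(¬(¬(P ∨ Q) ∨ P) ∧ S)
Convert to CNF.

¬Q ∨ P ∨ ¬S

¬(¬(¬(P ∨ Q) ∨ P) ∧ S)
≡ ¬¬(¬(P ∨ Q) ∨ P) ∨ ¬S   (De Morgan)
≡ ¬(P ∨ Q) ∨ P ∨ ¬S   (double negation)
≡ (¬P ∧ ¬Q) ∨ P ∨ ¬S   (De Morgan)
≡ (¬P ∨ P ∨ ¬S) ∧ (¬Q ∨ P ∨ ¬S)   (distribute ∨ over ∧)
≡ ¬Q ∨ P ∨ ¬S   (simplify)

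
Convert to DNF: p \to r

\lnot p \lor r

p \to r
≡ \lnot p \lor r   [eliminate \to]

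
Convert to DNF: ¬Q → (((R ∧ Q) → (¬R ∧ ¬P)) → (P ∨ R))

Q ∨ P ∨ R

¬Q → (((R ∧ Q) → (¬R ∧ ¬P)) → (P ∨ R))
≡ ¬¬Q ∨ (((R ∧ Q) → (¬R ∧ ¬P)) → (P ∨ R))   — eliminate →
≡ ¬¬Q ∨ ¬((R ∧ Q) → (¬R ∧ ¬P)) ∨ P ∨ R   — eliminate →
≡ ¬¬Q ∨ ¬(¬(R ∧ Q) ∨ (¬R ∧ ¬P)) ∨ P ∨ R   — eliminate →
≡ Q ∨ ¬(¬(R ∧ Q) ∨ (¬R ∧ ¬P)) ∨ P ∨ R   — double negation
≡ Q ∨ (¬¬(R ∧ Q) ∧ ¬(¬R ∧ ¬P)) ∨ P ∨ R   — De Morgan
≡ Q ∨ (R ∧ Q ∧ ¬(¬R ∧ ¬P)) ∨ P ∨ R   — double negation
≡ Q ∨ (R ∧ Q ∧ (¬¬R ∨ ¬¬P)) ∨ P ∨ R   — De Morgan
≡ Q ∨ (R ∧ Q ∧ (R ∨ ¬¬P)) ∨ P ∨ R   — double negation
≡ Q ∨ (R ∧ Q ∧ (R ∨ P)) ∨ P ∨ R   — double negation
≡ Q ∨ (R ∧ Q ∧ R) ∨ (R ∧ Q ∧ P) ∨ P ∨ R   — distribute ∧ over ∨
≡ Q ∨ P ∨ R   — simplify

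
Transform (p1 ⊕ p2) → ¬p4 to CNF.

(p1 ⊕ p2) → ¬p4
≡ ¬(p1 ⊕ p2) ∨ ¬p4   [eliminate →]
≡ ¬((p1 ∨ p2) ∧ ¬(p1 ∧ p2)) ∨ ¬p4   [expand ⊕]
≡ ¬(p1 ∨ p2) ∨ ¬¬(p1 ∧ p2) ∨ ¬p4   [De Morgan]
≡ (¬p1 ∧ ¬p2) ∨ ¬¬(p1 ∧ p2) ∨ ¬p4   [De Morgan]
≡ (¬p1 ∧ ¬p2) ∨ (p1 ∧ p2) ∨ ¬p4   [double negation]
≡ (¬p1 ∨ p1 ∨ ¬p4) ∧ (¬p1 ∨ p2 ∨ ¬p4) ∧ (¬p2 ∨ p1 ∨ ¬p4) ∧ (¬p2 ∨ p2 ∨ ¬p4)   [distribute ∨ over ∧]
≡ (¬p1 ∨ p2 ∨ ¬p4) ∧ (¬p2 ∨ p1 ∨ ¬p4)   [simplify]

(¬p1 ∨ p2 ∨ ¬p4) ∧ (¬p2 ∨ p1 ∨ ¬p4)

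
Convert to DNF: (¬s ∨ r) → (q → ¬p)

(¬s ∨ r) → (q → ¬p)
= ¬(¬s ∨ r) ∨ (q → ¬p)   [eliminate →]
= ¬(¬s ∨ r) ∨ ¬q ∨ ¬p   [eliminate →]
= (¬¬s ∧ ¬r) ∨ ¬q ∨ ¬p   [De Morgan]
= (s ∧ ¬r) ∨ ¬q ∨ ¬p   [double negation]

(s ∧ ¬r) ∨ ¬q ∨ ¬p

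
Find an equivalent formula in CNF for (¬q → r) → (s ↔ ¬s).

(¬q → r) → (s ↔ ¬s)
≡ ¬(¬q → r) ∨ (s ↔ ¬s)   [eliminate →]
≡ ¬(¬¬q ∨ r) ∨ (s ↔ ¬s)   [eliminate →]
≡ ¬(¬¬q ∨ r) ∨ ((s → ¬s) ∧ (¬s → s))   [eliminate ↔]
≡ ¬(¬¬q ∨ r) ∨ ((¬s ∨ ¬s) ∧ (¬s → s))   [eliminate →]
≡ ¬(¬¬q ∨ r) ∨ ((¬s ∨ ¬s) ∧ (¬¬s ∨ s))   [eliminate →]
≡ (¬¬¬q ∧ ¬r) ∨ ((¬s ∨ ¬s) ∧ (¬¬s ∨ s))   [De Morgan]
≡ (¬q ∧ ¬r) ∨ ((¬s ∨ ¬s) ∧ (¬¬s ∨ s))   [double negation]
≡ (¬q ∧ ¬r) ∨ ((¬s ∨ ¬s) ∧ (s ∨ s))   [double negation]
≡ (¬q ∨ ¬s ∨ ¬s) ∧ (¬q ∨ s ∨ s) ∧ (¬r ∨ ¬s ∨ ¬s) ∧ (¬r ∨ s ∨ s)   [distribute ∨ over ∧]
≡ (¬q ∨ ¬s) ∧ (¬q ∨ s) ∧ (¬r ∨ ¬s) ∧ (¬r ∨ s)   [simplify]

(¬q ∨ ¬s) ∧ (¬q ∨ s) ∧ (¬r ∨ ¬s) ∧ (¬r ∨ s)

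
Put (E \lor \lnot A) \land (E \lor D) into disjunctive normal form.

(E \lor \lnot A) \land (E \lor D)
= (E \land E) \lor (E \land D) \lor (\lnot A \land E) \lor (\lnot A \land D)   [distribute \land over \lor]
= E \lor (\lnot A \land D)   [simplify]

E \lor (\lnot A \land D)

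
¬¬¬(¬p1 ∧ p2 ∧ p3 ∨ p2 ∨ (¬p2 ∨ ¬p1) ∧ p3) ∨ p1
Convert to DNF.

¬p2 ∧ ¬p3 ∨ p1

¬¬¬(¬p1 ∧ p2 ∧ p3 ∨ p2 ∨ (¬p2 ∨ ¬p1) ∧ p3) ∨ p1
≡ ¬(¬p1 ∧ p2 ∧ p3 ∨ p2 ∨ (¬p2 ∨ ¬p1) ∧ p3) ∨ p1   — double negation
≡ ¬(¬p1 ∧ p2 ∧ p3) ∧ ¬p2 ∧ ¬((¬p2 ∨ ¬p1) ∧ p3) ∨ p1   — De Morgan
≡ (¬¬p1 ∨ ¬p2 ∨ ¬p3) ∧ ¬p2 ∧ ¬((¬p2 ∨ ¬p1) ∧ p3) ∨ p1   — De Morgan
≡ (p1 ∨ ¬p2 ∨ ¬p3) ∧ ¬p2 ∧ ¬((¬p2 ∨ ¬p1) ∧ p3) ∨ p1   — double negation
≡ (p1 ∨ ¬p2 ∨ ¬p3) ∧ ¬p2 ∧ (¬(¬p2 ∨ ¬p1) ∨ ¬p3) ∨ p1   — De Morgan
≡ (p1 ∨ ¬p2 ∨ ¬p3) ∧ ¬p2 ∧ (¬¬p2 ∧ ¬¬p1 ∨ ¬p3) ∨ p1   — De Morgan
≡ (p1 ∨ ¬p2 ∨ ¬p3) ∧ ¬p2 ∧ (p2 ∧ ¬¬p1 ∨ ¬p3) ∨ p1   — double negation
≡ (p1 ∨ ¬p2 ∨ ¬p3) ∧ ¬p2 ∧ (p2 ∧ p1 ∨ ¬p3) ∨ p1   — double negation
≡ p1 ∧ ¬p2 ∧ p2 ∧ p1 ∨ p1 ∧ ¬p2 ∧ ¬p3 ∨ ¬p2 ∧ ¬p2 ∧ p2 ∧ p1 ∨ ¬p2 ∧ ¬p2 ∧ ¬p3 ∨ ¬p3 ∧ ¬p2 ∧ p2 ∧ p1 ∨ ¬p3 ∧ ¬p2 ∧ ¬p3 ∨ p1   — distribute ∧ over ∨
≡ ¬p2 ∧ ¬p3 ∨ p1   — simplify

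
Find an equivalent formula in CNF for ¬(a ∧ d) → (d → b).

a ∨ ¬d ∨ b

¬(a ∧ d) → (d → b)
≡ ¬¬(a ∧ d) ∨ (d → b)   [eliminate →]
≡ ¬¬(a ∧ d) ∨ ¬d ∨ b   [eliminate →]
≡ (a ∧ d) ∨ ¬d ∨ b   [double negation]
≡ (a ∨ ¬d ∨ b) ∧ (d ∨ ¬d ∨ b)   [distribute ∨ over ∧]
≡ a ∨ ¬d ∨ b   [simplify]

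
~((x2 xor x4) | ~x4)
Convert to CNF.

(~x4 | x2) & x4

~((x2 xor x4) | ~x4)
= ~(((x2 | x4) & ~(x2 & x4)) | ~x4)   [expand xor]
= ~((x2 | x4) & ~(x2 & x4)) & ~~x4   [De Morgan]
= (~(x2 | x4) | ~~(x2 & x4)) & ~~x4   [De Morgan]
= ((~x2 & ~x4) | ~~(x2 & x4)) & ~~x4   [De Morgan]
= ((~x2 & ~x4) | (x2 & x4)) & ~~x4   [double negation]
= ((~x2 & ~x4) | (x2 & x4)) & x4   [double negation]
= (~x2 | x2) & (~x2 | x4) & (~x4 | x2) & (~x4 | x4) & x4   [distribute | over &]
= (~x4 | x2) & x4   [simplify]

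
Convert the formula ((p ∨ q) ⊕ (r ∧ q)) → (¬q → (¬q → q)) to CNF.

((p ∨ q) ⊕ (r ∧ q)) → (¬q → (¬q → q))
≡ ¬((p ∨ q) ⊕ (r ∧ q)) ∨ (¬q → (¬q → q))   (eliminate →)
≡ ¬((p ∨ q ∨ (r ∧ q)) ∧ ¬((p ∨ q) ∧ r ∧ q)) ∨ (¬q → (¬q → q))   (expand ⊕)
≡ ¬((p ∨ q ∨ (r ∧ q)) ∧ ¬((p ∨ q) ∧ r ∧ q)) ∨ ¬¬q ∨ (¬q → q)   (eliminate →)
≡ ¬((p ∨ q ∨ (r ∧ q)) ∧ ¬((p ∨ q) ∧ r ∧ q)) ∨ ¬¬q ∨ ¬¬q ∨ q   (eliminate →)
≡ ¬(p ∨ q ∨ (r ∧ q)) ∨ ¬¬((p ∨ q) ∧ r ∧ q) ∨ ¬¬q ∨ ¬¬q ∨ q   (De Morgan)
≡ (¬p ∧ ¬q ∧ ¬(r ∧ q)) ∨ ¬¬((p ∨ q) ∧ r ∧ q) ∨ ¬¬q ∨ ¬¬q ∨ q   (De Morgan)
≡ (¬p ∧ ¬q ∧ (¬r ∨ ¬q)) ∨ ¬¬((p ∨ q) ∧ r ∧ q) ∨ ¬¬q ∨ ¬¬q ∨ q   (De Morgan)
≡ (¬p ∧ ¬q ∧ (¬r ∨ ¬q)) ∨ ((p ∨ q) ∧ r ∧ q) ∨ ¬¬q ∨ ¬¬q ∨ q   (double negation)
≡ (¬p ∧ ¬q ∧ (¬r ∨ ¬q)) ∨ ((p ∨ q) ∧ r ∧ q) ∨ q ∨ ¬¬q ∨ q   (double negation)
≡ (¬p ∧ ¬q ∧ (¬r ∨ ¬q)) ∨ ((p ∨ q) ∧ r ∧ q) ∨ q ∨ q ∨ q   (double negation)
≡ (¬p ∨ p ∨ q ∨ q ∨ q ∨ q) ∧ (¬p ∨ r ∨ q ∨ q ∨ q) ∧ (¬p ∨ q ∨ q ∨ q ∨ q) ∧ (¬q ∨ p ∨ q ∨ q ∨ q ∨ q) ∧ (¬q ∨ r ∨ q ∨ q ∨ q) ∧ (¬q ∨ q ∨ q ∨ q ∨ q) ∧ (¬r ∨ ¬q ∨ p ∨ q ∨ q ∨ q ∨ q) ∧ (¬r ∨ ¬q ∨ r ∨ q ∨ q ∨ q) ∧ (¬r ∨ ¬q ∨ q ∨ q ∨ q ∨ q)   (distribute ∨ over ∧)
≡ ¬p ∨ q   (simplify)

¬p ∨ q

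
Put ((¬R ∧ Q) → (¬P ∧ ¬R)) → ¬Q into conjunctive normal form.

(¬R ∨ ¬Q) ∧ (P ∨ R ∨ ¬Q)

((¬R ∧ Q) → (¬P ∧ ¬R)) → ¬Q
= ¬((¬R ∧ Q) → (¬P ∧ ¬R)) ∨ ¬Q   — eliminate →
= ¬(¬(¬R ∧ Q) ∨ (¬P ∧ ¬R)) ∨ ¬Q   — eliminate →
= (¬¬(¬R ∧ Q) ∧ ¬(¬P ∧ ¬R)) ∨ ¬Q   — De Morgan
= (¬R ∧ Q ∧ ¬(¬P ∧ ¬R)) ∨ ¬Q   — double negation
= (¬R ∧ Q ∧ (¬¬P ∨ ¬¬R)) ∨ ¬Q   — De Morgan
= (¬R ∧ Q ∧ (P ∨ ¬¬R)) ∨ ¬Q   — double negation
= (¬R ∧ Q ∧ (P ∨ R)) ∨ ¬Q   — double negation
= (¬R ∨ ¬Q) ∧ (Q ∨ ¬Q) ∧ (P ∨ R ∨ ¬Q)   — distribute ∨ over ∧
= (¬R ∨ ¬Q) ∧ (P ∨ R ∨ ¬Q)   — simplify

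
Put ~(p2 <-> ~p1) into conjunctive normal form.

(p2 | ~p1) & (p1 | ~p2)

~(p2 <-> ~p1)
≡ ~((p2 -> ~p1) & (~p1 -> p2))   [eliminate <->]
≡ ~((~p2 | ~p1) & (~p1 -> p2))   [eliminate ->]
≡ ~((~p2 | ~p1) & (~~p1 | p2))   [eliminate ->]
≡ ~(~p2 | ~p1) | ~(~~p1 | p2)   [De Morgan]
≡ (~~p2 & ~~p1) | ~(~~p1 | p2)   [De Morgan]
≡ (p2 & ~~p1) | ~(~~p1 | p2)   [double negation]
≡ (p2 & p1) | ~(~~p1 | p2)   [double negation]
≡ (p2 & p1) | (~~~p1 & ~p2)   [De Morgan]
≡ (p2 & p1) | (~p1 & ~p2)   [double negation]
≡ (p2 | ~p1) & (p2 | ~p2) & (p1 | ~p1) & (p1 | ~p2)   [distribute | over &]
≡ (p2 | ~p1) & (p1 | ~p2)   [simplify]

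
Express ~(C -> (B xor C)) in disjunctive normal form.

~(C -> (B xor C))
≡ ~(~C | (B xor C))   [eliminate ->]
≡ ~(~C | (B & ~C) | (~B & C))   [expand xor]
≡ ~~C & ~(B & ~C) & ~(~B & C)   [De Morgan]
≡ C & ~(B & ~C) & ~(~B & C)   [double negation]
≡ C & (~B | ~~C) & ~(~B & C)   [De Morgan]
≡ C & (~B | C) & ~(~B & C)   [double negation]
≡ C & (~B | C) & (~~B | ~C)   [De Morgan]
≡ C & (~B | C) & (B | ~C)   [double negation]
≡ (C & ~B & B) | (C & ~B & ~C) | (C & C & B) | (C & C & ~C)   [distribute & over |]
≡ C & B   [simplify]

C & B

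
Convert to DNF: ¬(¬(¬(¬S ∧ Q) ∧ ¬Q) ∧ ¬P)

¬Q ∨ P

¬(¬(¬(¬S ∧ Q) ∧ ¬Q) ∧ ¬P)
≡ ¬¬(¬(¬S ∧ Q) ∧ ¬Q) ∨ ¬¬P
≡ (¬(¬S ∧ Q) ∧ ¬Q) ∨ ¬¬P
≡ ((¬¬S ∨ ¬Q) ∧ ¬Q) ∨ ¬¬P
≡ ((S ∨ ¬Q) ∧ ¬Q) ∨ ¬¬P
≡ ((S ∨ ¬Q) ∧ ¬Q) ∨ P
≡ (S ∧ ¬Q) ∨ (¬Q ∧ ¬Q) ∨ P
≡ ¬Q ∨ P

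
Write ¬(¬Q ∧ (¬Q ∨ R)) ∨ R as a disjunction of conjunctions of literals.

Q ∨ R

¬(¬Q ∧ (¬Q ∨ R)) ∨ R
≡ ¬¬Q ∨ ¬(¬Q ∨ R) ∨ R
≡ Q ∨ ¬(¬Q ∨ R) ∨ R
≡ Q ∨ (¬¬Q ∧ ¬R) ∨ R
≡ Q ∨ (Q ∧ ¬R) ∨ R
≡ Q ∨ R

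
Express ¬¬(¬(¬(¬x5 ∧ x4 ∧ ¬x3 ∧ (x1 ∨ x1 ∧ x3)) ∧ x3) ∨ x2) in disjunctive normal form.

¬x3 ∨ x2

¬¬(¬(¬(¬x5 ∧ x4 ∧ ¬x3 ∧ (x1 ∨ x1 ∧ x3)) ∧ x3) ∨ x2)
⇔ ¬(¬(¬x5 ∧ x4 ∧ ¬x3 ∧ (x1 ∨ x1 ∧ x3)) ∧ x3) ∨ x2   [double negation]
⇔ ¬¬(¬x5 ∧ x4 ∧ ¬x3 ∧ (x1 ∨ x1 ∧ x3)) ∨ ¬x3 ∨ x2   [De Morgan]
⇔ ¬x5 ∧ x4 ∧ ¬x3 ∧ (x1 ∨ x1 ∧ x3) ∨ ¬x3 ∨ x2   [double negation]
⇔ ¬x5 ∧ x4 ∧ ¬x3 ∧ x1 ∨ ¬x5 ∧ x4 ∧ ¬x3 ∧ x1 ∧ x3 ∨ ¬x3 ∨ x2   [distribute ∧ over ∨]
⇔ ¬x3 ∨ x2   [simplify]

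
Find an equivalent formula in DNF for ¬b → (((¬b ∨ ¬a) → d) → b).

¬b → (((¬b ∨ ¬a) → d) → b)
≡ ¬¬b ∨ (((¬b ∨ ¬a) → d) → b)   — eliminate →
≡ ¬¬b ∨ ¬((¬b ∨ ¬a) → d) ∨ b   — eliminate →
≡ ¬¬b ∨ ¬(¬(¬b ∨ ¬a) ∨ d) ∨ b   — eliminate →
≡ b ∨ ¬(¬(¬b ∨ ¬a) ∨ d) ∨ b   — double negation
≡ b ∨ (¬¬(¬b ∨ ¬a) ∧ ¬d) ∨ b   — De Morgan
≡ b ∨ ((¬b ∨ ¬a) ∧ ¬d) ∨ b   — double negation
≡ b ∨ (¬b ∧ ¬d) ∨ (¬a ∧ ¬d) ∨ b   — distribute ∧ over ∨
≡ b ∨ (¬b ∧ ¬d) ∨ (¬a ∧ ¬d)   — simplify

b ∨ (¬b ∧ ¬d) ∨ (¬a ∧ ¬d)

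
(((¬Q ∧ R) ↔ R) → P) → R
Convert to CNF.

(((¬Q ∧ R) ↔ R) → P) → R
= ¬(((¬Q ∧ R) ↔ R) → P) ∨ R   [eliminate →]
= ¬(¬((¬Q ∧ R) ↔ R) ∨ P) ∨ R   [eliminate →]
= ¬(¬(((¬Q ∧ R) → R) ∧ (R → (¬Q ∧ R))) ∨ P) ∨ R   [eliminate ↔]
= ¬(¬((¬(¬Q ∧ R) ∨ R) ∧ (R → (¬Q ∧ R))) ∨ P) ∨ R   [eliminate →]
= ¬(¬((¬(¬Q ∧ R) ∨ R) ∧ (¬R ∨ (¬Q ∧ R))) ∨ P) ∨ R   [eliminate →]
= (¬¬((¬(¬Q ∧ R) ∨ R) ∧ (¬R ∨ (¬Q ∧ R))) ∧ ¬P) ∨ R   [De Morgan]
= ((¬(¬Q ∧ R) ∨ R) ∧ (¬R ∨ (¬Q ∧ R)) ∧ ¬P) ∨ R   [double negation]
= ((¬¬Q ∨ ¬R ∨ R) ∧ (¬R ∨ (¬Q ∧ R)) ∧ ¬P) ∨ R   [De Morgan]
= ((Q ∨ ¬R ∨ R) ∧ (¬R ∨ (¬Q ∧ R)) ∧ ¬P) ∨ R   [double negation]
= (Q ∨ ¬R ∨ R ∨ R) ∧ (¬R ∨ ¬Q ∨ R) ∧ (¬R ∨ R ∨ R) ∧ (¬P ∨ R)   [distribute ∨ over ∧]
= ¬P ∨ R   [simplify]

¬P ∨ R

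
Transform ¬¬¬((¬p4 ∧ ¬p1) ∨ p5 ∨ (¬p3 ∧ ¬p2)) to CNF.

(p4 ∨ p1) ∧ ¬p5 ∧ (p3 ∨ p2)

¬¬¬((¬p4 ∧ ¬p1) ∨ p5 ∨ (¬p3 ∧ ¬p2))
≡ ¬((¬p4 ∧ ¬p1) ∨ p5 ∨ (¬p3 ∧ ¬p2))   (double negation)
≡ ¬(¬p4 ∧ ¬p1) ∧ ¬p5 ∧ ¬(¬p3 ∧ ¬p2)   (De Morgan)
≡ (¬¬p4 ∨ ¬¬p1) ∧ ¬p5 ∧ ¬(¬p3 ∧ ¬p2)   (De Morgan)
≡ (p4 ∨ ¬¬p1) ∧ ¬p5 ∧ ¬(¬p3 ∧ ¬p2)   (double negation)
≡ (p4 ∨ p1) ∧ ¬p5 ∧ ¬(¬p3 ∧ ¬p2)   (double negation)
≡ (p4 ∨ p1) ∧ ¬p5 ∧ (¬¬p3 ∨ ¬¬p2)   (De Morgan)
≡ (p4 ∨ p1) ∧ ¬p5 ∧ (p3 ∨ ¬¬p2)   (double negation)
≡ (p4 ∨ p1) ∧ ¬p5 ∧ (p3 ∨ p2)   (double negation)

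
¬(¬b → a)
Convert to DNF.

¬(¬b → a)
≡ ¬(¬¬b ∨ a)   (eliminate →)
≡ ¬¬¬b ∧ ¬a   (De Morgan)
≡ ¬b ∧ ¬a   (double negation)

¬b ∧ ¬a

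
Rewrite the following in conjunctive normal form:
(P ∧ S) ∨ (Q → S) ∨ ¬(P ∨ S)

S ∨ ¬Q ∨ ¬P

(P ∧ S) ∨ (Q → S) ∨ ¬(P ∨ S)
≡ (P ∧ S) ∨ ¬Q ∨ S ∨ ¬(P ∨ S)   [eliminate →]
≡ (P ∧ S) ∨ ¬Q ∨ S ∨ (¬P ∧ ¬S)   [De Morgan]
≡ (P ∨ ¬Q ∨ S ∨ ¬P) ∧ (P ∨ ¬Q ∨ S ∨ ¬S) ∧ (S ∨ ¬Q ∨ S ∨ ¬P) ∧ (S ∨ ¬Q ∨ S ∨ ¬S)   [distribute ∨ over ∧]
≡ S ∨ ¬Q ∨ ¬P   [simplify]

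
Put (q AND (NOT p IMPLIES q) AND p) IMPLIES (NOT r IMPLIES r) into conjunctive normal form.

NOT q OR NOT p OR r

(q AND (NOT p IMPLIES q) AND p) IMPLIES (NOT r IMPLIES r)
= NOT (q AND (NOT p IMPLIES q) AND p) OR (NOT r IMPLIES r)   (eliminate IMPLIES)
= NOT (q AND (NOT NOT p OR q) AND p) OR (NOT r IMPLIES r)   (eliminate IMPLIES)
= NOT (q AND (NOT NOT p OR q) AND p) OR NOT NOT r OR r   (eliminate IMPLIES)
= NOT q OR NOT (NOT NOT p OR q) OR NOT p OR NOT NOT r OR r   (De Morgan)
= NOT q OR (NOT NOT NOT p AND NOT q) OR NOT p OR NOT NOT r OR r   (De Morgan)
= NOT q OR (NOT p AND NOT q) OR NOT p OR NOT NOT r OR r   (double negation)
= NOT q OR (NOT p AND NOT q) OR NOT p OR r OR r   (double negation)
= (NOT q OR NOT p OR NOT p OR r OR r) AND (NOT q OR NOT q OR NOT p OR r OR r)   (distribute OR over AND)
= NOT q OR NOT p OR r   (simplify)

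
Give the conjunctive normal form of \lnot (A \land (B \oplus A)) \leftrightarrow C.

(A \lor C) \land (\lnot B \lor \lnot A \lor C) \land (\lnot C \lor \lnot A \lor B)

\lnot (A \land (B \oplus A)) \leftrightarrow C
= (\lnot (A \land (B \oplus A)) \to C) \land (C \to \lnot (A \land (B \oplus A)))   (eliminate \leftrightarrow)
= (\lnot \lnot (A \land (B \oplus A)) \lor C) \land (C \to \lnot (A \land (B \oplus A)))   (eliminate \to)
= (\lnot \lnot (A \land (B \lor A) \land \lnot (B \land A)) \lor C) \land (C \to \lnot (A \land (B \oplus A)))   (expand \oplus)
= (\lnot \lnot (A \land (B \lor A) \land \lnot (B \land A)) \lor C) \land (\lnot C \lor \lnot (A \land (B \oplus A)))   (eliminate \to)
= (\lnot \lnot (A \land (B \lor A) \land \lnot (B \land A)) \lor C) \land (\lnot C \lor \lnot (A \land (B \lor A) \land \lnot (B \land A)))   (expand \oplus)
= ((A \land (B \lor A) \land \lnot (B \land A)) \lor C) \land (\lnot C \lor \lnot (A \land (B \lor A) \land \lnot (B \land A)))   (double negation)
= ((A \land (B \lor A) \land (\lnot B \lor \lnot A)) \lor C) \land (\lnot C \lor \lnot (A \land (B \lor A) \land \lnot (B \land A)))   (De Morgan)
= ((A \land (B \lor A) \land (\lnot B \lor \lnot A)) \lor C) \land (\lnot C \lor \lnot A \lor \lnot (B \lor A) \lor \lnot \lnot (B \land A))   (De Morgan)
= ((A \land (B \lor A) \land (\lnot B \lor \lnot A)) \lor C) \land (\lnot C \lor \lnot A \lor (\lnot B \land \lnot A) \lor \lnot \lnot (B \land A))   (De Morgan)
= ((A \land (B \lor A) \land (\lnot B \lor \lnot A)) \lor C) \land (\lnot C \lor \lnot A \lor (\lnot B \land \lnot A) \lor (B \land A))   (double negation)
= (A \lor C) \land (B \lor A \lor C) \land (\lnot B \lor \lnot A \lor C) \land (\lnot C \lor \lnot A \lor \lnot B \lor B) \land (\lnot C \lor \lnot A \lor \lnot B \lor A) \land (\lnot C \lor \lnot A \lor \lnot A \lor B) \land (\lnot C \lor \lnot A \lor \lnot A \lor A)   (distribute \lor over \land)
= (A \lor C) \land (\lnot B \lor \lnot A \lor C) \land (\lnot C \lor \lnot A \lor B)   (simplify)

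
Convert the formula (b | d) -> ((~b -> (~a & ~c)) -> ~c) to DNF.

(b | d) -> ((~b -> (~a & ~c)) -> ~c)
= ~(b | d) | ((~b -> (~a & ~c)) -> ~c)   [eliminate ->]
= ~(b | d) | ~(~b -> (~a & ~c)) | ~c   [eliminate ->]
= ~(b | d) | ~(~~b | (~a & ~c)) | ~c   [eliminate ->]
= (~b & ~d) | ~(~~b | (~a & ~c)) | ~c   [De Morgan]
= (~b & ~d) | (~~~b & ~(~a & ~c)) | ~c   [De Morgan]
= (~b & ~d) | (~b & ~(~a & ~c)) | ~c   [double negation]
= (~b & ~d) | (~b & (~~a | ~~c)) | ~c   [De Morgan]
= (~b & ~d) | (~b & (a | ~~c)) | ~c   [double negation]
= (~b & ~d) | (~b & (a | c)) | ~c   [double negation]
= (~b & ~d) | (~b & a) | (~b & c) | ~c   [distribute & over |]

(~b & ~d) | (~b & a) | (~b & c) | ~c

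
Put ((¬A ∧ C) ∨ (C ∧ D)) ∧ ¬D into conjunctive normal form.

((¬A ∧ C) ∨ (C ∧ D)) ∧ ¬D
≡ (¬A ∨ C) ∧ (¬A ∨ D) ∧ (C ∨ C) ∧ (C ∨ D) ∧ ¬D   [distribute ∨ over ∧]
≡ (¬A ∨ D) ∧ C ∧ ¬D   [simplify]

(¬A ∨ D) ∧ C ∧ ¬D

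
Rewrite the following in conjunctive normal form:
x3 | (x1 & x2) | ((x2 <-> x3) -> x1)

x3 | x1 | x2

x3 | (x1 & x2) | ((x2 <-> x3) -> x1)
≡ x3 | (x1 & x2) | ~(x2 <-> x3) | x1   [eliminate ->]
≡ x3 | (x1 & x2) | ~((x2 -> x3) & (x3 -> x2)) | x1   [eliminate <->]
≡ x3 | (x1 & x2) | ~((~x2 | x3) & (x3 -> x2)) | x1   [eliminate ->]
≡ x3 | (x1 & x2) | ~((~x2 | x3) & (~x3 | x2)) | x1   [eliminate ->]
≡ x3 | (x1 & x2) | ~(~x2 | x3) | ~(~x3 | x2) | x1   [De Morgan]
≡ x3 | (x1 & x2) | (~~x2 & ~x3) | ~(~x3 | x2) | x1   [De Morgan]
≡ x3 | (x1 & x2) | (x2 & ~x3) | ~(~x3 | x2) | x1   [double negation]
≡ x3 | (x1 & x2) | (x2 & ~x3) | (~~x3 & ~x2) | x1   [De Morgan]
≡ x3 | (x1 & x2) | (x2 & ~x3) | (x3 & ~x2) | x1   [double negation]
≡ (x3 | x1 | x2 | x3 | x1) & (x3 | x1 | x2 | ~x2 | x1) & (x3 | x1 | ~x3 | x3 | x1) & (x3 | x1 | ~x3 | ~x2 | x1) & (x3 | x2 | x2 | x3 | x1) & (x3 | x2 | x2 | ~x2 | x1) & (x3 | x2 | ~x3 | x3 | x1) & (x3 | x2 | ~x3 | ~x2 | x1)   [distribute | over &]
≡ x3 | x1 | x2   [simplify]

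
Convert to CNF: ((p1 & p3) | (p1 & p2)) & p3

p1 & p3

((p1 & p3) | (p1 & p2)) & p3
≡ (p1 | p1) & (p1 | p2) & (p3 | p1) & (p3 | p2) & p3   [distribute | over &]
≡ p1 & p3   [simplify]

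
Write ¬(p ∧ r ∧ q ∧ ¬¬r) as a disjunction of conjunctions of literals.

¬p ∨ ¬r ∨ ¬q

¬(p ∧ r ∧ q ∧ ¬¬r)
= ¬p ∨ ¬r ∨ ¬q ∨ ¬¬¬r   — De Morgan
= ¬p ∨ ¬r ∨ ¬q ∨ ¬r   — double negation
= ¬p ∨ ¬r ∨ ¬q   — simplify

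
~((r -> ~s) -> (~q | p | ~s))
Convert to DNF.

~r & q & ~p & s

~((r -> ~s) -> (~q | p | ~s))
= ~(~(r -> ~s) | ~q | p | ~s)   (eliminate ->)
= ~(~(~r | ~s) | ~q | p | ~s)   (eliminate ->)
= ~~(~r | ~s) & ~~q & ~p & ~~s   (De Morgan)
= (~r | ~s) & ~~q & ~p & ~~s   (double negation)
= (~r | ~s) & q & ~p & ~~s   (double negation)
= (~r | ~s) & q & ~p & s   (double negation)
= (~r & q & ~p & s) | (~s & q & ~p & s)   (distribute & over |)
= ~r & q & ~p & s   (simplify)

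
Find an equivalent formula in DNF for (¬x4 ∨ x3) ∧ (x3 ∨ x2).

(¬x4 ∨ x3) ∧ (x3 ∨ x2)
≡ (¬x4 ∧ x3) ∨ (¬x4 ∧ x2) ∨ (x3 ∧ x3) ∨ (x3 ∧ x2)   [distribute ∧ over ∨]
≡ (¬x4 ∧ x2) ∨ x3   [simplify]

(¬x4 ∧ x2) ∨ x3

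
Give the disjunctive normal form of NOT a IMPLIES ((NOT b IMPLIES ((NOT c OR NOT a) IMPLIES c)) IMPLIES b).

a OR (NOT b AND NOT c) OR b

NOT a IMPLIES ((NOT b IMPLIES ((NOT c OR NOT a) IMPLIES c)) IMPLIES b)
= NOT NOT a OR ((NOT b IMPLIES ((NOT c OR NOT a) IMPLIES c)) IMPLIES b)   [eliminate IMPLIES]
= NOT NOT a OR NOT (NOT b IMPLIES ((NOT c OR NOT a) IMPLIES c)) OR b   [eliminate IMPLIES]
= NOT NOT a OR NOT (NOT NOT b OR ((NOT c OR NOT a) IMPLIES c)) OR b   [eliminate IMPLIES]
= NOT NOT a OR NOT (NOT NOT b OR NOT (NOT c OR NOT a) OR c) OR b   [eliminate IMPLIES]
= a OR NOT (NOT NOT b OR NOT (NOT c OR NOT a) OR c) OR b   [double negation]
= a OR (NOT NOT NOT b AND NOT NOT (NOT c OR NOT a) AND NOT c) OR b   [De Morgan]
= a OR (NOT b AND NOT NOT (NOT c OR NOT a) AND NOT c) OR b   [double negation]
= a OR (NOT b AND (NOT c OR NOT a) AND NOT c) OR b   [double negation]
= a OR (NOT b AND NOT c AND NOT c) OR (NOT b AND NOT a AND NOT c) OR b   [distribute AND over OR]
= a OR (NOT b AND NOT c) OR b   [simplify]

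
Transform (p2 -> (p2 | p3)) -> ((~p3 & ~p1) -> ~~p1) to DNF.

p3 | p1

(p2 -> (p2 | p3)) -> ((~p3 & ~p1) -> ~~p1)
≡ ~(p2 -> (p2 | p3)) | ((~p3 & ~p1) -> ~~p1)
≡ ~(~p2 | p2 | p3) | ((~p3 & ~p1) -> ~~p1)
≡ ~(~p2 | p2 | p3) | ~(~p3 & ~p1) | ~~p1
≡ (~~p2 & ~p2 & ~p3) | ~(~p3 & ~p1) | ~~p1
≡ (p2 & ~p2 & ~p3) | ~(~p3 & ~p1) | ~~p1
≡ (p2 & ~p2 & ~p3) | ~~p3 | ~~p1 | ~~p1
≡ (p2 & ~p2 & ~p3) | p3 | ~~p1 | ~~p1
≡ (p2 & ~p2 & ~p3) | p3 | p1 | ~~p1
≡ (p2 & ~p2 & ~p3) | p3 | p1 | p1
≡ p3 | p1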